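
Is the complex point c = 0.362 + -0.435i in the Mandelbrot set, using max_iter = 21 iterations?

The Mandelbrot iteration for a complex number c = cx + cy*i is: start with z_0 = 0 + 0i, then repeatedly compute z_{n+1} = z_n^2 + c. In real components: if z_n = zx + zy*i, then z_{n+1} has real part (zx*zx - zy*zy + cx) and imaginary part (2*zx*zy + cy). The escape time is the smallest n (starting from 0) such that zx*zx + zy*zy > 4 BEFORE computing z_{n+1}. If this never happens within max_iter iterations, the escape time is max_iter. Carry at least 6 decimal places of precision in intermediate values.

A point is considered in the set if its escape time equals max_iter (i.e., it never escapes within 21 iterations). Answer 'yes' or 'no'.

z_0 = 0 + 0i, c = 0.3620 + -0.4350i
Iter 1: z = 0.3620 + -0.4350i, |z|^2 = 0.3203
Iter 2: z = 0.3038 + -0.7499i, |z|^2 = 0.6547
Iter 3: z = -0.1081 + -0.8907i, |z|^2 = 0.8050
Iter 4: z = -0.4196 + -0.2424i, |z|^2 = 0.2349
Iter 5: z = 0.4793 + -0.2315i, |z|^2 = 0.2834
Iter 6: z = 0.5382 + -0.6570i, |z|^2 = 0.7212
Iter 7: z = 0.2200 + -1.1421i, |z|^2 = 1.3528
Iter 8: z = -0.8940 + -0.9375i, |z|^2 = 1.6782
Iter 9: z = 0.2822 + 1.2413i, |z|^2 = 1.6204
Iter 10: z = -1.0991 + 0.2656i, |z|^2 = 1.2785
Iter 11: z = 1.4994 + -1.0189i, |z|^2 = 3.2863
Iter 12: z = 1.5721 + -3.4904i, |z|^2 = 14.6544
Escaped at iteration 12

Answer: no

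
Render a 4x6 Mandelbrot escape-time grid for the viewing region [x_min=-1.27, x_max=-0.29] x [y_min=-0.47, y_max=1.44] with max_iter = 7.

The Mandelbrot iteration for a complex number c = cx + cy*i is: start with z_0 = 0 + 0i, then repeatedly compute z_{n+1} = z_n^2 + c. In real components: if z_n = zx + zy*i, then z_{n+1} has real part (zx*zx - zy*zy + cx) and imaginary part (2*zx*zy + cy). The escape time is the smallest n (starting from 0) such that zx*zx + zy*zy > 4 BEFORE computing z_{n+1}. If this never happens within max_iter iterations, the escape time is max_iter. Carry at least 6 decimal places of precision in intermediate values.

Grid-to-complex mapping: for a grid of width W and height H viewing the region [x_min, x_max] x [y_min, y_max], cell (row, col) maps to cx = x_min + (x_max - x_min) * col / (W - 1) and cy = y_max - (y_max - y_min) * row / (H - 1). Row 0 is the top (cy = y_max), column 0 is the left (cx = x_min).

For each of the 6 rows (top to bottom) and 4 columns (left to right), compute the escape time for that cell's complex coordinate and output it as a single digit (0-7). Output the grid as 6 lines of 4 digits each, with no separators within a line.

(row=0, col=0): c = -1.2700 + 1.4400i → escape time 2
(row=0, col=1): c = -0.9433 + 1.4400i → escape time 2
(row=0, col=2): c = -0.6167 + 1.4400i → escape time 2
(row=0, col=3): c = -0.2900 + 1.4400i → escape time 2
(row=1, col=0): c = -1.2700 + 1.0580i → escape time 3
(row=1, col=1): c = -0.9433 + 1.0580i → escape time 3
(row=1, col=2): c = -0.6167 + 1.0580i → escape time 3
(row=1, col=3): c = -0.2900 + 1.0580i → escape time 5
(row=2, col=0): c = -1.2700 + 0.6760i → escape time 3
(row=2, col=1): c = -0.9433 + 0.6760i → escape time 4
(row=2, col=2): c = -0.6167 + 0.6760i → escape time 7
(row=2, col=3): c = -0.2900 + 0.6760i → escape time 7
(row=3, col=0): c = -1.2700 + 0.2940i → escape time 7
(row=3, col=1): c = -0.9433 + 0.2940i → escape time 7
(row=3, col=2): c = -0.6167 + 0.2940i → escape time 7
(row=3, col=3): c = -0.2900 + 0.2940i → escape time 7
(row=4, col=0): c = -1.2700 + -0.0880i → escape time 7
(row=4, col=1): c = -0.9433 + -0.0880i → escape time 7
(row=4, col=2): c = -0.6167 + -0.0880i → escape time 7
(row=4, col=3): c = -0.2900 + -0.0880i → escape time 7
(row=5, col=0): c = -1.2700 + -0.4700i → escape time 5
(row=5, col=1): c = -0.9433 + -0.4700i → escape time 5
(row=5, col=2): c = -0.6167 + -0.4700i → escape time 7
(row=5, col=3): c = -0.2900 + -0.4700i → escape time 7

Answer: 2222
3335
3477
7777
7777
5577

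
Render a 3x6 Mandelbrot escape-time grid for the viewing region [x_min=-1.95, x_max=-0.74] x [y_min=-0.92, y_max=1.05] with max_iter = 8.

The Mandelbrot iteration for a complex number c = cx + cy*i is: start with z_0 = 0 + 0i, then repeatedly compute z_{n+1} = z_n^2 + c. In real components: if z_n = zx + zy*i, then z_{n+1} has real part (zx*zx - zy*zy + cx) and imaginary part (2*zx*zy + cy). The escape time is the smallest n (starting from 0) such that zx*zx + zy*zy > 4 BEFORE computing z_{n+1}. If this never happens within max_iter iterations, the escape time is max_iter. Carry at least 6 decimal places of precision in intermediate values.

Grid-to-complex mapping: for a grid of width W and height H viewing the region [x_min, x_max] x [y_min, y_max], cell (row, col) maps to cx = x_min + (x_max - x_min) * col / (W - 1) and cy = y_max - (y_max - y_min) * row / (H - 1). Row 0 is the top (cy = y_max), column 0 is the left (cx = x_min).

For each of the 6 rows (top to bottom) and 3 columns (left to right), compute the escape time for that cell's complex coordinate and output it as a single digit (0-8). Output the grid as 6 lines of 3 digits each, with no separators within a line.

Answer: 133
135
378
488
136
134

Derivation:
(row=0, col=0): c = -1.9500 + 1.0500i → escape time 1
(row=0, col=1): c = -1.3450 + 1.0500i → escape time 3
(row=0, col=2): c = -0.7400 + 1.0500i → escape time 3
(row=1, col=0): c = -1.9500 + 0.6560i → escape time 1
(row=1, col=1): c = -1.3450 + 0.6560i → escape time 3
(row=1, col=2): c = -0.7400 + 0.6560i → escape time 5
(row=2, col=0): c = -1.9500 + 0.2620i → escape time 3
(row=2, col=1): c = -1.3450 + 0.2620i → escape time 7
(row=2, col=2): c = -0.7400 + 0.2620i → escape time 8
(row=3, col=0): c = -1.9500 + -0.1320i → escape time 4
(row=3, col=1): c = -1.3450 + -0.1320i → escape time 8
(row=3, col=2): c = -0.7400 + -0.1320i → escape time 8
(row=4, col=0): c = -1.9500 + -0.5260i → escape time 1
(row=4, col=1): c = -1.3450 + -0.5260i → escape time 3
(row=4, col=2): c = -0.7400 + -0.5260i → escape time 6
(row=5, col=0): c = -1.9500 + -0.9200i → escape time 1
(row=5, col=1): c = -1.3450 + -0.9200i → escape time 3
(row=5, col=2): c = -0.7400 + -0.9200i → escape time 4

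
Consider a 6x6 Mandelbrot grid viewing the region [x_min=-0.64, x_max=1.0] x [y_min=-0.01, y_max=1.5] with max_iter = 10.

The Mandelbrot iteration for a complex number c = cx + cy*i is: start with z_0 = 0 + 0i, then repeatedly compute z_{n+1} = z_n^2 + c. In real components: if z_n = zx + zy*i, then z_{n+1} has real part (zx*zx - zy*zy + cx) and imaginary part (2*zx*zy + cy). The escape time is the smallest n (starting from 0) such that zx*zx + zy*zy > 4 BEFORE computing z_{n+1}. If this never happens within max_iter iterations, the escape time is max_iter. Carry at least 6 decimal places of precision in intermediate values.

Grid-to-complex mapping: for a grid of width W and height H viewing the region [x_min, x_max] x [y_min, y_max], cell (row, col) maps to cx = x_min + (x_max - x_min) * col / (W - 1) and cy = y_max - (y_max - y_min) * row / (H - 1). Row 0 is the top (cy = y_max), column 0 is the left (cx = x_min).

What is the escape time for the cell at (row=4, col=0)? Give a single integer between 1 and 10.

Answer: 10

Derivation:
z_0 = 0 + 0i, c = -0.6400 + 0.2920i
Iter 1: z = -0.6400 + 0.2920i, |z|^2 = 0.4949
Iter 2: z = -0.3157 + -0.0818i, |z|^2 = 0.1063
Iter 3: z = -0.5470 + 0.3436i, |z|^2 = 0.4173
Iter 4: z = -0.4588 + -0.0839i, |z|^2 = 0.2176
Iter 5: z = -0.4365 + 0.3690i, |z|^2 = 0.3267
Iter 6: z = -0.5856 + -0.0302i, |z|^2 = 0.3439
Iter 7: z = -0.2980 + 0.3274i, |z|^2 = 0.1959
Iter 8: z = -0.6584 + 0.0969i, |z|^2 = 0.4429
Iter 9: z = -0.2159 + 0.1644i, |z|^2 = 0.0736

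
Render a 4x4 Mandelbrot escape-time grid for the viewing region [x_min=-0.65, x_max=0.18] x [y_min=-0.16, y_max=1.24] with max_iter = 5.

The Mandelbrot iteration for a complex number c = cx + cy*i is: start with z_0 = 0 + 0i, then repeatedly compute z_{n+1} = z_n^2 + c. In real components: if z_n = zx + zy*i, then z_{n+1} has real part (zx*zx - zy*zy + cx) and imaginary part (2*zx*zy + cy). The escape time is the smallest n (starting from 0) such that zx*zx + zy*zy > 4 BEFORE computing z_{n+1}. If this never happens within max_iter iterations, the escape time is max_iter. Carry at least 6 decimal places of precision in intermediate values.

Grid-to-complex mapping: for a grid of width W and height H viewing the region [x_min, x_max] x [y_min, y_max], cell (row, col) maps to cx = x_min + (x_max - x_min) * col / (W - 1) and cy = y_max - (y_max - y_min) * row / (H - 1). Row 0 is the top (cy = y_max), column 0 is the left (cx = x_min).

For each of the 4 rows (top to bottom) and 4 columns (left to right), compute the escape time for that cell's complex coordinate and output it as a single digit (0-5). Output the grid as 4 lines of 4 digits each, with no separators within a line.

Answer: 3332
4555
5555
5555

Derivation:
(row=0, col=0): c = -0.6500 + 1.2400i → escape time 3
(row=0, col=1): c = -0.3733 + 1.2400i → escape time 3
(row=0, col=2): c = -0.0967 + 1.2400i → escape time 3
(row=0, col=3): c = 0.1800 + 1.2400i → escape time 2
(row=1, col=0): c = -0.6500 + 0.7733i → escape time 4
(row=1, col=1): c = -0.3733 + 0.7733i → escape time 5
(row=1, col=2): c = -0.0967 + 0.7733i → escape time 5
(row=1, col=3): c = 0.1800 + 0.7733i → escape time 5
(row=2, col=0): c = -0.6500 + 0.3067i → escape time 5
(row=2, col=1): c = -0.3733 + 0.3067i → escape time 5
(row=2, col=2): c = -0.0967 + 0.3067i → escape time 5
(row=2, col=3): c = 0.1800 + 0.3067i → escape time 5
(row=3, col=0): c = -0.6500 + -0.1600i → escape time 5
(row=3, col=1): c = -0.3733 + -0.1600i → escape time 5
(row=3, col=2): c = -0.0967 + -0.1600i → escape time 5
(row=3, col=3): c = 0.1800 + -0.1600i → escape time 5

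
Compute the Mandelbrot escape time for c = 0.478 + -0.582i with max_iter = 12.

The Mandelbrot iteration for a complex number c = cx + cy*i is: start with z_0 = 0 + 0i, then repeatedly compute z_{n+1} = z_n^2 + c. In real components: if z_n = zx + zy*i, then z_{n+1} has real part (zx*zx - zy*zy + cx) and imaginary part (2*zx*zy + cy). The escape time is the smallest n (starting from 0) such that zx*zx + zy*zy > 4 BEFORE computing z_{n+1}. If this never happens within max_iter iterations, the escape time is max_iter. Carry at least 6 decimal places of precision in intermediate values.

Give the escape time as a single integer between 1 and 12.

Answer: 5

Derivation:
z_0 = 0 + 0i, c = 0.4780 + -0.5820i
Iter 1: z = 0.4780 + -0.5820i, |z|^2 = 0.5672
Iter 2: z = 0.3678 + -1.1384i, |z|^2 = 1.4312
Iter 3: z = -0.6827 + -1.4193i, |z|^2 = 2.4805
Iter 4: z = -1.0704 + 1.3559i, |z|^2 = 2.9842
Iter 5: z = -0.2147 + -3.4846i, |z|^2 = 12.1888
Escaped at iteration 5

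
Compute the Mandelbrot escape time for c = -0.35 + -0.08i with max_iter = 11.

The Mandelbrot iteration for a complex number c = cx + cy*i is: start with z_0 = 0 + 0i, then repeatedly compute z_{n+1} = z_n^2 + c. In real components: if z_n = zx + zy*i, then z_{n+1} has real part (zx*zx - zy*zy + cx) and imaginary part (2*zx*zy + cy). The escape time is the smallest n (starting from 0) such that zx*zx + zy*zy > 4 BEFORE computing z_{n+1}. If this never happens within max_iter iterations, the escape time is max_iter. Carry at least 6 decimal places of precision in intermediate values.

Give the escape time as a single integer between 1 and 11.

Answer: 11

Derivation:
z_0 = 0 + 0i, c = -0.3500 + -0.0800i
Iter 1: z = -0.3500 + -0.0800i, |z|^2 = 0.1289
Iter 2: z = -0.2339 + -0.0240i, |z|^2 = 0.0553
Iter 3: z = -0.2959 + -0.0688i, |z|^2 = 0.0923
Iter 4: z = -0.2672 + -0.0393i, |z|^2 = 0.0729
Iter 5: z = -0.2802 + -0.0590i, |z|^2 = 0.0820
Iter 6: z = -0.2750 + -0.0469i, |z|^2 = 0.0778
Iter 7: z = -0.2766 + -0.0542i, |z|^2 = 0.0794
Iter 8: z = -0.2764 + -0.0500i, |z|^2 = 0.0789
Iter 9: z = -0.2761 + -0.0523i, |z|^2 = 0.0790
Iter 10: z = -0.2765 + -0.0511i, |z|^2 = 0.0791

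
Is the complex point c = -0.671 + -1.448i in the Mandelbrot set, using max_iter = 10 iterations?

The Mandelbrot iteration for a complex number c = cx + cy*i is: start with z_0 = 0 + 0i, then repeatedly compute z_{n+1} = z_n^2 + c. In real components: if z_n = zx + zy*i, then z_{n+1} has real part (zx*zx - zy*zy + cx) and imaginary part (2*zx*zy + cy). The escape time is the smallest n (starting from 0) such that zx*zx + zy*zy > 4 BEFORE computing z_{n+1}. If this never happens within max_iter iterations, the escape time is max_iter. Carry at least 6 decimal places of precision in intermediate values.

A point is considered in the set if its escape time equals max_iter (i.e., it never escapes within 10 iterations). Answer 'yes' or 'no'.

Answer: no

Derivation:
z_0 = 0 + 0i, c = -0.6710 + -1.4480i
Iter 1: z = -0.6710 + -1.4480i, |z|^2 = 2.5469
Iter 2: z = -2.3175 + 0.4952i, |z|^2 = 5.6159
Escaped at iteration 2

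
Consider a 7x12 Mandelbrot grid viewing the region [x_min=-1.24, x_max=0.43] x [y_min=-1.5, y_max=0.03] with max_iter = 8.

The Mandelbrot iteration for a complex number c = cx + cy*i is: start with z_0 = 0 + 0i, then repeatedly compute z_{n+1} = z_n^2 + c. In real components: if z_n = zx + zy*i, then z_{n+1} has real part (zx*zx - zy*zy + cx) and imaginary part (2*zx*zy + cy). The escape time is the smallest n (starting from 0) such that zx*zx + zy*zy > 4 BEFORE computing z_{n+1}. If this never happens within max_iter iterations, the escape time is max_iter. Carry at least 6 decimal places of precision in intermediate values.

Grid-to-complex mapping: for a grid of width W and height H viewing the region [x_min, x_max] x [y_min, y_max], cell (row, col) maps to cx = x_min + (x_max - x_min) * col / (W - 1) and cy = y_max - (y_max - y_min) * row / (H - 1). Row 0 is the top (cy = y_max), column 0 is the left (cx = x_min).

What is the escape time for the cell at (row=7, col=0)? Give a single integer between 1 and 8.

z_0 = 0 + 0i, c = -1.2400 + -0.9436i
Iter 1: z = -1.2400 + -0.9436i, |z|^2 = 2.4280
Iter 2: z = -0.5928 + 1.3966i, |z|^2 = 2.3019
Iter 3: z = -2.8390 + -2.5996i, |z|^2 = 14.8175
Escaped at iteration 3

Answer: 3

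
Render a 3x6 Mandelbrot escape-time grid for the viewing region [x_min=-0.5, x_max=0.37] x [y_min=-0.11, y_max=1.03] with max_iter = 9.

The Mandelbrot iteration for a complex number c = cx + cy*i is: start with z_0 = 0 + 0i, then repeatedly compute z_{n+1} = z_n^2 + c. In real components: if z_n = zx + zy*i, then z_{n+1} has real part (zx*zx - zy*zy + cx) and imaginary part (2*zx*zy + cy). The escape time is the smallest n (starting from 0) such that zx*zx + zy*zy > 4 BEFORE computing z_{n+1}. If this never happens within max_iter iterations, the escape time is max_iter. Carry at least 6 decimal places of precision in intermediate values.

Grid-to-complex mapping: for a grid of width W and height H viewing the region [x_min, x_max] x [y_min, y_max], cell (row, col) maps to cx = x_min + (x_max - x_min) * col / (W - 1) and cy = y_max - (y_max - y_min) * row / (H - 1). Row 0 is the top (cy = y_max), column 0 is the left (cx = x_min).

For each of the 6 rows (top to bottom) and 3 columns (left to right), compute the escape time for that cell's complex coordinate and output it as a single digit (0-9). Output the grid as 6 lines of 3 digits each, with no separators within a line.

(row=0, col=0): c = -0.5000 + 1.0300i → escape time 4
(row=0, col=1): c = -0.0650 + 1.0300i → escape time 7
(row=0, col=2): c = 0.3700 + 1.0300i → escape time 3
(row=1, col=0): c = -0.5000 + 0.8020i → escape time 5
(row=1, col=1): c = -0.0650 + 0.8020i → escape time 9
(row=1, col=2): c = 0.3700 + 0.8020i → escape time 4
(row=2, col=0): c = -0.5000 + 0.5740i → escape time 9
(row=2, col=1): c = -0.0650 + 0.5740i → escape time 9
(row=2, col=2): c = 0.3700 + 0.5740i → escape time 9
(row=3, col=0): c = -0.5000 + 0.3460i → escape time 9
(row=3, col=1): c = -0.0650 + 0.3460i → escape time 9
(row=3, col=2): c = 0.3700 + 0.3460i → escape time 9
(row=4, col=0): c = -0.5000 + 0.1180i → escape time 9
(row=4, col=1): c = -0.0650 + 0.1180i → escape time 9
(row=4, col=2): c = 0.3700 + 0.1180i → escape time 9
(row=5, col=0): c = -0.5000 + -0.1100i → escape time 9
(row=5, col=1): c = -0.0650 + -0.1100i → escape time 9
(row=5, col=2): c = 0.3700 + -0.1100i → escape time 9

Answer: 473
594
999
999
999
999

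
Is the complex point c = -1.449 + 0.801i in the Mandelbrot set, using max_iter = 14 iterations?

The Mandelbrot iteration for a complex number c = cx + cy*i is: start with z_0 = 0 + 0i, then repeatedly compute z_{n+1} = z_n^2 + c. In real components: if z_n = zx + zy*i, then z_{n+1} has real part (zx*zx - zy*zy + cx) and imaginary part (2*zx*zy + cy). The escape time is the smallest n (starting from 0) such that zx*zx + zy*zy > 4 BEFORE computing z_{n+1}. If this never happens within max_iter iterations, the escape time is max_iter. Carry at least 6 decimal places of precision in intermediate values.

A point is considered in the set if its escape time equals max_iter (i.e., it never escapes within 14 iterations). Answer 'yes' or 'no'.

Answer: no

Derivation:
z_0 = 0 + 0i, c = -1.4490 + 0.8010i
Iter 1: z = -1.4490 + 0.8010i, |z|^2 = 2.7412
Iter 2: z = 0.0090 + -1.5203i, |z|^2 = 2.3114
Iter 3: z = -3.7602 + 0.7736i, |z|^2 = 14.7378
Escaped at iteration 3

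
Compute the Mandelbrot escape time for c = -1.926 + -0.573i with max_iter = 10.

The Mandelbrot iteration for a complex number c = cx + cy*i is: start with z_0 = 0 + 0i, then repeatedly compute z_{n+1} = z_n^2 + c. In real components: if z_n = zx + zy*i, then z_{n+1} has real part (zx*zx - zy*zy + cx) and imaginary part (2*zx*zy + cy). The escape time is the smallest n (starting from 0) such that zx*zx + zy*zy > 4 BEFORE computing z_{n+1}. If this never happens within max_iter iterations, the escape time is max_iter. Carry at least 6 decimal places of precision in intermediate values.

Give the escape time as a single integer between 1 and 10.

z_0 = 0 + 0i, c = -1.9260 + -0.5730i
Iter 1: z = -1.9260 + -0.5730i, |z|^2 = 4.0378
Escaped at iteration 1

Answer: 1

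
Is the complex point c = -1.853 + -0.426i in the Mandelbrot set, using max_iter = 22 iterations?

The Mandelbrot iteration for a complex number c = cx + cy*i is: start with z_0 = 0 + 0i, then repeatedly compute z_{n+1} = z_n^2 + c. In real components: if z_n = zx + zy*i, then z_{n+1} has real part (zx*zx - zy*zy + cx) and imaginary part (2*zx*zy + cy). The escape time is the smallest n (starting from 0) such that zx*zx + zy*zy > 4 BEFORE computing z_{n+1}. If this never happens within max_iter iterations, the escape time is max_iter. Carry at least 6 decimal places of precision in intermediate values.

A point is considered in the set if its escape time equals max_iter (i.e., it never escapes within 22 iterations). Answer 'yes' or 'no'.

z_0 = 0 + 0i, c = -1.8530 + -0.4260i
Iter 1: z = -1.8530 + -0.4260i, |z|^2 = 3.6151
Iter 2: z = 1.3991 + 1.1528i, |z|^2 = 3.2864
Iter 3: z = -1.2243 + 2.7997i, |z|^2 = 9.3373
Escaped at iteration 3

Answer: no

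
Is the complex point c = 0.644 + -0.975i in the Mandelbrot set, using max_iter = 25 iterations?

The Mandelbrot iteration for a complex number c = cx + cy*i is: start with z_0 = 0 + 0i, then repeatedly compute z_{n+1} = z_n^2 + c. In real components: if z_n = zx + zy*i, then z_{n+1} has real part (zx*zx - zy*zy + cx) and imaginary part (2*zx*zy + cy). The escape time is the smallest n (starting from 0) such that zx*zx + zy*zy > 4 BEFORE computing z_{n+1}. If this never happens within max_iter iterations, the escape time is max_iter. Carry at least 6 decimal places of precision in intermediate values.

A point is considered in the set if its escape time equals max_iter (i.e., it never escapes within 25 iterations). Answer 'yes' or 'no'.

Answer: no

Derivation:
z_0 = 0 + 0i, c = 0.6440 + -0.9750i
Iter 1: z = 0.6440 + -0.9750i, |z|^2 = 1.3654
Iter 2: z = 0.1081 + -2.2308i, |z|^2 = 4.9882
Escaped at iteration 2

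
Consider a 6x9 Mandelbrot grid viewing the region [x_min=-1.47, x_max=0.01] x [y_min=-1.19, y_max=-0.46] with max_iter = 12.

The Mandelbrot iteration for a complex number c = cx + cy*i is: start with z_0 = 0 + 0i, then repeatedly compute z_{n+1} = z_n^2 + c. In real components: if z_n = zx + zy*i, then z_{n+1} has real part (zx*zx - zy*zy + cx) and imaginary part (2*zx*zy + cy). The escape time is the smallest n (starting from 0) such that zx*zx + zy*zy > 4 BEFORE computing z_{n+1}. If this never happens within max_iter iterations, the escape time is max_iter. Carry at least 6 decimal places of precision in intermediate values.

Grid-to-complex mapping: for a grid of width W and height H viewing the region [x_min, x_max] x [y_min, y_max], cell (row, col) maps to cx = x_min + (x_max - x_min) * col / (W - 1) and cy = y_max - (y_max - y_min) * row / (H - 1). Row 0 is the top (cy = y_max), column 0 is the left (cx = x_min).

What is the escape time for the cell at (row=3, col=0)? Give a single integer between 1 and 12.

z_0 = 0 + 0i, c = -1.4700 + -0.7338i
Iter 1: z = -1.4700 + -0.7338i, |z|^2 = 2.6993
Iter 2: z = 0.1525 + 1.4235i, |z|^2 = 2.0495
Iter 3: z = -3.4730 + -0.2996i, |z|^2 = 12.1516
Escaped at iteration 3

Answer: 3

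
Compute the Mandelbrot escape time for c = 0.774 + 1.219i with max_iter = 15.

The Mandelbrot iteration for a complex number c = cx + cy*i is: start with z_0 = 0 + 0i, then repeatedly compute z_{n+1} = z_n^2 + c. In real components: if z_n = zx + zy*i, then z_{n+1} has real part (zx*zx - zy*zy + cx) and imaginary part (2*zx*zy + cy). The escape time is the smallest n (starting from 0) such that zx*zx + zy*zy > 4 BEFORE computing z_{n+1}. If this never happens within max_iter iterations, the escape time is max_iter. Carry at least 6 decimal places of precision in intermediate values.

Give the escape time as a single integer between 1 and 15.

Answer: 2

Derivation:
z_0 = 0 + 0i, c = 0.7740 + 1.2190i
Iter 1: z = 0.7740 + 1.2190i, |z|^2 = 2.0850
Iter 2: z = -0.1129 + 3.1060i, |z|^2 = 9.6601
Escaped at iteration 2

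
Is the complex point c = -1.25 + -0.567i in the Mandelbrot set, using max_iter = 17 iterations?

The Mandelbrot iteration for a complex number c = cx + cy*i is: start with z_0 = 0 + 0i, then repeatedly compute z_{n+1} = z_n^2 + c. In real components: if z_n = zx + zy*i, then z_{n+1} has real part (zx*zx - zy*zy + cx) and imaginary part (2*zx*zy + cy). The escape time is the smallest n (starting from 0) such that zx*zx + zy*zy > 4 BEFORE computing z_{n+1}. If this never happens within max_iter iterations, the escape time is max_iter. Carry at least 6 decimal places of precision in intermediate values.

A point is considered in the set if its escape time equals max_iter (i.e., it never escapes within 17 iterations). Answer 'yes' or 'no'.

z_0 = 0 + 0i, c = -1.2500 + -0.5670i
Iter 1: z = -1.2500 + -0.5670i, |z|^2 = 1.8840
Iter 2: z = -0.0090 + 0.8505i, |z|^2 = 0.7234
Iter 3: z = -1.9733 + -0.5823i, |z|^2 = 4.2329
Escaped at iteration 3

Answer: no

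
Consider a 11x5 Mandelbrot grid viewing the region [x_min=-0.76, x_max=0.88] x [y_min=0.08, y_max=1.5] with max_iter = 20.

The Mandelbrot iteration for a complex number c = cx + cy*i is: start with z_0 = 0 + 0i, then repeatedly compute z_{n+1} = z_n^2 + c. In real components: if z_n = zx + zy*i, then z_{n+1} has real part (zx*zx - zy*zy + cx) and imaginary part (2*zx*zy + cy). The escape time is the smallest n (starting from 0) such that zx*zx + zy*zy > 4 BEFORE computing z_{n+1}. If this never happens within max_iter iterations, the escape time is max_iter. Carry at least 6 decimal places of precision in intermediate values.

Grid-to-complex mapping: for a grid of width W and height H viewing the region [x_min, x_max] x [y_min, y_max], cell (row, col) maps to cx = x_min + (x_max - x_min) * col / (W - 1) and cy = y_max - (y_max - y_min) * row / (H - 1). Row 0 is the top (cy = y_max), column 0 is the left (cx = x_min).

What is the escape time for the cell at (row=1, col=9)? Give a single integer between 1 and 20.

Answer: 2

Derivation:
z_0 = 0 + 0i, c = 0.7160 + 1.1450i
Iter 1: z = 0.7160 + 1.1450i, |z|^2 = 1.8237
Iter 2: z = -0.0824 + 2.7846i, |z|^2 = 7.7610
Escaped at iteration 2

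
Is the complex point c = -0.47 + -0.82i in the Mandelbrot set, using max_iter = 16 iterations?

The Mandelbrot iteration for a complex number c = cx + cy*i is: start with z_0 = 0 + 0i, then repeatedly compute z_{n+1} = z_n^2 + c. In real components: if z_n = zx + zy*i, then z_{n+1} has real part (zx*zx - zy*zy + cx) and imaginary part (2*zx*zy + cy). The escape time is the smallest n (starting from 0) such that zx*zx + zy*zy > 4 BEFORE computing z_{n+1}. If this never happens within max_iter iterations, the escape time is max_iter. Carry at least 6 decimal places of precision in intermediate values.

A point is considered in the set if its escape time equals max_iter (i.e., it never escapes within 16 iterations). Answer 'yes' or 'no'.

z_0 = 0 + 0i, c = -0.4700 + -0.8200i
Iter 1: z = -0.4700 + -0.8200i, |z|^2 = 0.8933
Iter 2: z = -0.9215 + -0.0492i, |z|^2 = 0.8516
Iter 3: z = 0.3767 + -0.7293i, |z|^2 = 0.6738
Iter 4: z = -0.8600 + -1.3695i, |z|^2 = 2.6152
Iter 5: z = -1.6061 + 1.5355i, |z|^2 = 4.9373
Escaped at iteration 5

Answer: no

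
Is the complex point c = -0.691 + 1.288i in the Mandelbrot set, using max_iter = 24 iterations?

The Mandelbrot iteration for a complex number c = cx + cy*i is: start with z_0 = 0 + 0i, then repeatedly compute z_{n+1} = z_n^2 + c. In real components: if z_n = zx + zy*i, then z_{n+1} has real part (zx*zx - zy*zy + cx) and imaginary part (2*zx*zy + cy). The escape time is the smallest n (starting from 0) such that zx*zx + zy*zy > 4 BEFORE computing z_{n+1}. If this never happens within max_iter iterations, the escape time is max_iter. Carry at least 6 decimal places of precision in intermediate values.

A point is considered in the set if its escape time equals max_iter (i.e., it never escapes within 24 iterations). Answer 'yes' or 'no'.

Answer: no

Derivation:
z_0 = 0 + 0i, c = -0.6910 + 1.2880i
Iter 1: z = -0.6910 + 1.2880i, |z|^2 = 2.1364
Iter 2: z = -1.8725 + -0.4920i, |z|^2 = 3.7482
Iter 3: z = 2.5730 + 3.1306i, |z|^2 = 16.4210
Escaped at iteration 3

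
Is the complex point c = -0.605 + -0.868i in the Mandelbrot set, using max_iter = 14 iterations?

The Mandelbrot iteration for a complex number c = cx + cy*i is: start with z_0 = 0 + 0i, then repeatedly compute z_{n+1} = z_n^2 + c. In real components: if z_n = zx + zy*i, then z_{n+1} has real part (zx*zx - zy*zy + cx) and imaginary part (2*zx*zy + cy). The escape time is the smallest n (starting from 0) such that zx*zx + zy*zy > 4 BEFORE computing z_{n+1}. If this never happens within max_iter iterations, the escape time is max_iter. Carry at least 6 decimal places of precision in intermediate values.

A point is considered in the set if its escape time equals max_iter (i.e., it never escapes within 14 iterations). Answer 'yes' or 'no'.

z_0 = 0 + 0i, c = -0.6050 + -0.8680i
Iter 1: z = -0.6050 + -0.8680i, |z|^2 = 1.1194
Iter 2: z = -0.9924 + 0.1823i, |z|^2 = 1.0181
Iter 3: z = 0.3466 + -1.2298i, |z|^2 = 1.6325
Iter 4: z = -1.9972 + -1.7206i, |z|^2 = 6.9493
Escaped at iteration 4

Answer: no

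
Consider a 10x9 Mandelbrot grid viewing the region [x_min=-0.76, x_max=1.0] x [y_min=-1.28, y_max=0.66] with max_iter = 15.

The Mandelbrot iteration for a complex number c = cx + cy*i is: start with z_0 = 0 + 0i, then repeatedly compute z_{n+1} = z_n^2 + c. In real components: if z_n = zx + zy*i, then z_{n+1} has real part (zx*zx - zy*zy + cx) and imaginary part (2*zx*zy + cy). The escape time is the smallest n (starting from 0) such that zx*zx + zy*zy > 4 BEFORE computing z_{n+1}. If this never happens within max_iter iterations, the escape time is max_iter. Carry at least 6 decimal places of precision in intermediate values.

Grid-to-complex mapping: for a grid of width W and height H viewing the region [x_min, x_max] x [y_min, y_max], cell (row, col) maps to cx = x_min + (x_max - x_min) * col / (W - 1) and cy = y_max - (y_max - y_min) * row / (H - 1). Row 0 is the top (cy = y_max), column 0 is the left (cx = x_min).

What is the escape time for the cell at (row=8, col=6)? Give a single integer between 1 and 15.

Answer: 2

Derivation:
z_0 = 0 + 0i, c = 0.4133 + -1.2800i
Iter 1: z = 0.4133 + -1.2800i, |z|^2 = 1.8092
Iter 2: z = -1.0542 + -2.3381i, |z|^2 = 6.5783
Escaped at iteration 2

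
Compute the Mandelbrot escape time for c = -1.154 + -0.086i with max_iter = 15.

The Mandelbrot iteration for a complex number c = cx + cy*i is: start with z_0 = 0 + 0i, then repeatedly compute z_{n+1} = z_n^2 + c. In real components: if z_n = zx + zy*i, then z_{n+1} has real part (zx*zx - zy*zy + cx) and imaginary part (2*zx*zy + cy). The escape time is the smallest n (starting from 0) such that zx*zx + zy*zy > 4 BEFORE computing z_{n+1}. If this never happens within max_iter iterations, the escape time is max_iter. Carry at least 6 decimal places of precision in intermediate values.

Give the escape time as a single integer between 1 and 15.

Answer: 15

Derivation:
z_0 = 0 + 0i, c = -1.1540 + -0.0860i
Iter 1: z = -1.1540 + -0.0860i, |z|^2 = 1.3391
Iter 2: z = 0.1703 + 0.1125i, |z|^2 = 0.0417
Iter 3: z = -1.1376 + -0.0477i, |z|^2 = 1.2965
Iter 4: z = 0.1380 + 0.0225i, |z|^2 = 0.0195
Iter 5: z = -1.1355 + -0.0798i, |z|^2 = 1.2957
Iter 6: z = 0.1289 + 0.0952i, |z|^2 = 0.0257
Iter 7: z = -1.1464 + -0.0614i, |z|^2 = 1.3181
Iter 8: z = 0.1566 + 0.0549i, |z|^2 = 0.0275
Iter 9: z = -1.1325 + -0.0688i, |z|^2 = 1.2873
Iter 10: z = 0.1238 + 0.0699i, |z|^2 = 0.0202
Iter 11: z = -1.1435 + -0.0687i, |z|^2 = 1.3124
Iter 12: z = 0.1490 + 0.0711i, |z|^2 = 0.0273
Iter 13: z = -1.1369 + -0.0648i, |z|^2 = 1.2967
Iter 14: z = 0.1343 + 0.0614i, |z|^2 = 0.0218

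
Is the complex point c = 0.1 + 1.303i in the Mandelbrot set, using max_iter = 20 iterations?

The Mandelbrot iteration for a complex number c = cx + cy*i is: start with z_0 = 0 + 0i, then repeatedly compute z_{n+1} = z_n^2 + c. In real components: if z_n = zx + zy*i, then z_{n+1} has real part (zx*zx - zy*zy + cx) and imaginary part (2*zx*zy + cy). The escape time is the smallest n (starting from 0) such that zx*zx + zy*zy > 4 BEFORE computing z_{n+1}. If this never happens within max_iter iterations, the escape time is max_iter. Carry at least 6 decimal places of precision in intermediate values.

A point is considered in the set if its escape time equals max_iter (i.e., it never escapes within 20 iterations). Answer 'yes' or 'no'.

z_0 = 0 + 0i, c = 0.1000 + 1.3030i
Iter 1: z = 0.1000 + 1.3030i, |z|^2 = 1.7078
Iter 2: z = -1.5878 + 1.5636i, |z|^2 = 4.9660
Escaped at iteration 2

Answer: no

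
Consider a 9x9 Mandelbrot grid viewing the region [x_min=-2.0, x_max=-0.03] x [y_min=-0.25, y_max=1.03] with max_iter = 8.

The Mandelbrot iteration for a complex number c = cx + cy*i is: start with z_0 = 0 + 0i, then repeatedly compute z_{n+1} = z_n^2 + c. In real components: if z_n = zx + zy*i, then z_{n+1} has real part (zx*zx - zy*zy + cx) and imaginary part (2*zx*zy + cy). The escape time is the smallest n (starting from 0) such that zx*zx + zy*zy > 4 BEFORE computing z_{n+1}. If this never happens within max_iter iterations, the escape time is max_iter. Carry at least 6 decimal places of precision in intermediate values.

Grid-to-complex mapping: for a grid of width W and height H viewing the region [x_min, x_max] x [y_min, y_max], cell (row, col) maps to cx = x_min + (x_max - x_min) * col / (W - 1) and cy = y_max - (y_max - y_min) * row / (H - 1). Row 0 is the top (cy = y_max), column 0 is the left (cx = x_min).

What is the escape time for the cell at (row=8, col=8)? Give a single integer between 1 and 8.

z_0 = 0 + 0i, c = -0.0300 + -0.2500i
Iter 1: z = -0.0300 + -0.2500i, |z|^2 = 0.0634
Iter 2: z = -0.0916 + -0.2350i, |z|^2 = 0.0636
Iter 3: z = -0.0768 + -0.2069i, |z|^2 = 0.0487
Iter 4: z = -0.0669 + -0.2182i, |z|^2 = 0.0521
Iter 5: z = -0.0731 + -0.2208i, |z|^2 = 0.0541
Iter 6: z = -0.0734 + -0.2177i, |z|^2 = 0.0528
Iter 7: z = -0.0720 + -0.2180i, |z|^2 = 0.0527

Answer: 8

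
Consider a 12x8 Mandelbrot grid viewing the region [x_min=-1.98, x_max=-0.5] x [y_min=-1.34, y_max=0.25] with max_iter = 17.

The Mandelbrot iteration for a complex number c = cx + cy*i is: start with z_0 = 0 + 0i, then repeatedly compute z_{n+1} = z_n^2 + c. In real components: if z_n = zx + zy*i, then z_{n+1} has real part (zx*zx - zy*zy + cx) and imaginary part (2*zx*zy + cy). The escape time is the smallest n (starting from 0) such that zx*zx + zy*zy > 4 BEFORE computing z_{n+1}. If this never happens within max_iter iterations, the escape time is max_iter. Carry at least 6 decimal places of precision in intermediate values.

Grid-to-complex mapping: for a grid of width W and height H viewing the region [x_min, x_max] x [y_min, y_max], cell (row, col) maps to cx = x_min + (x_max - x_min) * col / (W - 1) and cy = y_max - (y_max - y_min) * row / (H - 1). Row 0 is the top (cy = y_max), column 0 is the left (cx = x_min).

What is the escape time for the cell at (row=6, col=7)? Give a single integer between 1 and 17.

Answer: 3

Derivation:
z_0 = 0 + 0i, c = -1.0382 + -1.1129i
Iter 1: z = -1.0382 + -1.1129i, |z|^2 = 2.3163
Iter 2: z = -1.1988 + 1.1978i, |z|^2 = 2.8720
Iter 3: z = -1.0359 + -3.9848i, |z|^2 = 16.9518
Escaped at iteration 3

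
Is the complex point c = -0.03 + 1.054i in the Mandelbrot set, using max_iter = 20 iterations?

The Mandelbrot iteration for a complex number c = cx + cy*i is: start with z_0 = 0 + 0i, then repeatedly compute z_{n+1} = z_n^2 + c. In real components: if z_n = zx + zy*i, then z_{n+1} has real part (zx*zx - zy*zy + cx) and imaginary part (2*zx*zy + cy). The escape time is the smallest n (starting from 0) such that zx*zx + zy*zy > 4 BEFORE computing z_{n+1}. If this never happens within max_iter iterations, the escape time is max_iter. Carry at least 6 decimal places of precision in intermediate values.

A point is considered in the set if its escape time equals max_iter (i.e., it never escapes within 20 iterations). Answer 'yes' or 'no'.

Answer: no

Derivation:
z_0 = 0 + 0i, c = -0.0300 + 1.0540i
Iter 1: z = -0.0300 + 1.0540i, |z|^2 = 1.1118
Iter 2: z = -1.1400 + 0.9908i, |z|^2 = 2.2812
Iter 3: z = 0.2880 + -1.2050i, |z|^2 = 1.5349
Iter 4: z = -1.3990 + 0.3599i, |z|^2 = 2.0866
Iter 5: z = 1.7976 + 0.0471i, |z|^2 = 3.2337
Iter 6: z = 3.1993 + 1.2234i, |z|^2 = 11.7320
Escaped at iteration 6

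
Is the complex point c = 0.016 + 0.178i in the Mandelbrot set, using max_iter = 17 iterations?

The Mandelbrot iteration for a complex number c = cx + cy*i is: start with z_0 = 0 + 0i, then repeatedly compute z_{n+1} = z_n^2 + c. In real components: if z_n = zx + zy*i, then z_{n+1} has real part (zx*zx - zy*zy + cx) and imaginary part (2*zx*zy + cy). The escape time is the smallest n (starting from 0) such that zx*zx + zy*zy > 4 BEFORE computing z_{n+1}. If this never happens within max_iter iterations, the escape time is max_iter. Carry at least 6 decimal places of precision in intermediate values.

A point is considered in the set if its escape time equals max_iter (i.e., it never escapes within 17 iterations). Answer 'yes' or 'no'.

Answer: yes

Derivation:
z_0 = 0 + 0i, c = 0.0160 + 0.1780i
Iter 1: z = 0.0160 + 0.1780i, |z|^2 = 0.0319
Iter 2: z = -0.0154 + 0.1837i, |z|^2 = 0.0340
Iter 3: z = -0.0175 + 0.1723i, |z|^2 = 0.0300
Iter 4: z = -0.0134 + 0.1720i, |z|^2 = 0.0298
Iter 5: z = -0.0134 + 0.1734i, |z|^2 = 0.0302
Iter 6: z = -0.0139 + 0.1734i, |z|^2 = 0.0302
Iter 7: z = -0.0139 + 0.1732i, |z|^2 = 0.0302
Iter 8: z = -0.0138 + 0.1732i, |z|^2 = 0.0302
Iter 9: z = -0.0138 + 0.1732i, |z|^2 = 0.0302
Iter 10: z = -0.0138 + 0.1732i, |z|^2 = 0.0302
Iter 11: z = -0.0138 + 0.1732i, |z|^2 = 0.0302
Iter 12: z = -0.0138 + 0.1732i, |z|^2 = 0.0302
Iter 13: z = -0.0138 + 0.1732i, |z|^2 = 0.0302
Iter 14: z = -0.0138 + 0.1732i, |z|^2 = 0.0302
Iter 15: z = -0.0138 + 0.1732i, |z|^2 = 0.0302
Iter 16: z = -0.0138 + 0.1732i, |z|^2 = 0.0302
Did not escape in 17 iterations → in set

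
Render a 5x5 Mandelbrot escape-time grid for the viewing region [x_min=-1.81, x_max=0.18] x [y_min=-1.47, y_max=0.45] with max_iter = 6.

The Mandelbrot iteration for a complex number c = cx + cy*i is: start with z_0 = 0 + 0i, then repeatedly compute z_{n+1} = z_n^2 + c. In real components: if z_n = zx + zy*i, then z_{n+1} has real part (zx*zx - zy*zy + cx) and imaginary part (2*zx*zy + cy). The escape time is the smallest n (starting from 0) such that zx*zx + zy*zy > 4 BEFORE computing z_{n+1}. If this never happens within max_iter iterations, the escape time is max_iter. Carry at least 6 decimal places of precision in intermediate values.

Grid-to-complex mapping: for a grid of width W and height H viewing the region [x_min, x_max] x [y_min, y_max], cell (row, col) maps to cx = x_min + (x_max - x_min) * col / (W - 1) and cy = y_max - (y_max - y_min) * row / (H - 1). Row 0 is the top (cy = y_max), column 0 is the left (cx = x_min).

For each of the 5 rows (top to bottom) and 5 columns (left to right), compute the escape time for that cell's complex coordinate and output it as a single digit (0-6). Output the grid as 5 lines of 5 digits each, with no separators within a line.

Answer: 35666
66666
34666
13354
12222

Derivation:
(row=0, col=0): c = -1.8100 + 0.4500i → escape time 3
(row=0, col=1): c = -1.3125 + 0.4500i → escape time 5
(row=0, col=2): c = -0.8150 + 0.4500i → escape time 6
(row=0, col=3): c = -0.3175 + 0.4500i → escape time 6
(row=0, col=4): c = 0.1800 + 0.4500i → escape time 6
(row=1, col=0): c = -1.8100 + -0.0300i → escape time 6
(row=1, col=1): c = -1.3125 + -0.0300i → escape time 6
(row=1, col=2): c = -0.8150 + -0.0300i → escape time 6
(row=1, col=3): c = -0.3175 + -0.0300i → escape time 6
(row=1, col=4): c = 0.1800 + -0.0300i → escape time 6
(row=2, col=0): c = -1.8100 + -0.5100i → escape time 3
(row=2, col=1): c = -1.3125 + -0.5100i → escape time 4
(row=2, col=2): c = -0.8150 + -0.5100i → escape time 6
(row=2, col=3): c = -0.3175 + -0.5100i → escape time 6
(row=2, col=4): c = 0.1800 + -0.5100i → escape time 6
(row=3, col=0): c = -1.8100 + -0.9900i → escape time 1
(row=3, col=1): c = -1.3125 + -0.9900i → escape time 3
(row=3, col=2): c = -0.8150 + -0.9900i → escape time 3
(row=3, col=3): c = -0.3175 + -0.9900i → escape time 5
(row=3, col=4): c = 0.1800 + -0.9900i → escape time 4
(row=4, col=0): c = -1.8100 + -1.4700i → escape time 1
(row=4, col=1): c = -1.3125 + -1.4700i → escape time 2
(row=4, col=2): c = -0.8150 + -1.4700i → escape time 2
(row=4, col=3): c = -0.3175 + -1.4700i → escape time 2
(row=4, col=4): c = 0.1800 + -1.4700i → escape time 2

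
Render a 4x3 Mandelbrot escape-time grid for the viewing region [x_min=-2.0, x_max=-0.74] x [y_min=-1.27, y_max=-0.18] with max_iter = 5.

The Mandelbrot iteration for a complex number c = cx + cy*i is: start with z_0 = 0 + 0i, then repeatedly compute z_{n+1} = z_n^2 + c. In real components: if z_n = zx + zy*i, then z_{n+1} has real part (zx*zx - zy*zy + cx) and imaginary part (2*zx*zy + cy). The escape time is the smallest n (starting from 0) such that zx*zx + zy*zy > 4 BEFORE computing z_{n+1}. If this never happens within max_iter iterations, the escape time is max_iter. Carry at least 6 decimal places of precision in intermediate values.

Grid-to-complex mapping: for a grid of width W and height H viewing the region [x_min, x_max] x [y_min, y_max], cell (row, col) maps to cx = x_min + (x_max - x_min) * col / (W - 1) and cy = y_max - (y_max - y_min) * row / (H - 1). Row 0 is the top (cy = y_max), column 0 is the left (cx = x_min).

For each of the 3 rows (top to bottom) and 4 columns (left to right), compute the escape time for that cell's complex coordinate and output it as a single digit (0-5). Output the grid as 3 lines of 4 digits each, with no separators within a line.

(row=0, col=0): c = -2.0000 + -0.1800i → escape time 1
(row=0, col=1): c = -1.5800 + -0.1800i → escape time 5
(row=0, col=2): c = -1.1600 + -0.1800i → escape time 5
(row=0, col=3): c = -0.7400 + -0.1800i → escape time 5
(row=1, col=0): c = -2.0000 + -0.7250i → escape time 1
(row=1, col=1): c = -1.5800 + -0.7250i → escape time 3
(row=1, col=2): c = -1.1600 + -0.7250i → escape time 3
(row=1, col=3): c = -0.7400 + -0.7250i → escape time 4
(row=2, col=0): c = -2.0000 + -1.2700i → escape time 1
(row=2, col=1): c = -1.5800 + -1.2700i → escape time 1
(row=2, col=2): c = -1.1600 + -1.2700i → escape time 2
(row=2, col=3): c = -0.7400 + -1.2700i → escape time 3

Answer: 1555
1334
1123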